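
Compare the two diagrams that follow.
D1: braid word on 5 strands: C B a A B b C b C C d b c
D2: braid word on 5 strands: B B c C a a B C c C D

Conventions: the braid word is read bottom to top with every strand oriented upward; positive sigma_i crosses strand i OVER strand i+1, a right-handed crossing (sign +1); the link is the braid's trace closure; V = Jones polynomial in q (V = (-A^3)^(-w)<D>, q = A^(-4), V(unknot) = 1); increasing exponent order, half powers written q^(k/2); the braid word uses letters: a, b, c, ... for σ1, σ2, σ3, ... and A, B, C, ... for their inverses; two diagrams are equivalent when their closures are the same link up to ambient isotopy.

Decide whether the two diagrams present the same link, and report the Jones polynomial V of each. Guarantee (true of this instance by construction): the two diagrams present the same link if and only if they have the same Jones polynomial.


equivalent: no
D1 (bracket A^-1 + A^3 + A^7 - A^15; 13 crossings at w = -1): V = q^(-9/2) - q^(-5/2) - q^(-3/2) - q^(-1/2)
V(D2) = q^(-7/2) - q^(-5/2) + q^(-3/2) - 2q^(-1/2) - q^(3/2)  [11 crossings, <D> = A^-15 + 2A^-7 - A^-3 + A - A^5, w = -3]
observation: comparing 2 Jones polynomials yields 2 groups


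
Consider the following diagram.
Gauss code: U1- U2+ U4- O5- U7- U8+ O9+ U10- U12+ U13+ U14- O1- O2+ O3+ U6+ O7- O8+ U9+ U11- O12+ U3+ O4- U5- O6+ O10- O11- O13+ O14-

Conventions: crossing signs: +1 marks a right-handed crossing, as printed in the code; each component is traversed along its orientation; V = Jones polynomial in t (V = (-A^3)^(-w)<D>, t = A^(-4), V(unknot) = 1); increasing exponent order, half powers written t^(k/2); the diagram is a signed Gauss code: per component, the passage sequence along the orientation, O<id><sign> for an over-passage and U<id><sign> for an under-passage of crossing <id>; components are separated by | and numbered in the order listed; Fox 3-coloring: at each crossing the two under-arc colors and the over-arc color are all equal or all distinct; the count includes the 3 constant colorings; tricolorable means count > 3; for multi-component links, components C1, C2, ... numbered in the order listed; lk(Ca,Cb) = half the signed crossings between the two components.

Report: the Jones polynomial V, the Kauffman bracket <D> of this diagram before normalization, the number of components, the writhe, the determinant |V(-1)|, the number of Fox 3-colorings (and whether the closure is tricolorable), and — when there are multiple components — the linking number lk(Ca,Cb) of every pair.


V(t) = -t^-3 + t^-2 - t^-1 + 3 - t + t^2 - t^3
bracket: -A^-12 + A^-8 - A^-4 + 3 - A^4 + A^8 - A^12, w = 0
1 component, writhe 0, over 14 crossings
det 9, colorings 27 of 3^14 — tricolorable
observation: w = 0 (over 14 crossings) is diagram-only; (-A^3)^(0) removes it from V


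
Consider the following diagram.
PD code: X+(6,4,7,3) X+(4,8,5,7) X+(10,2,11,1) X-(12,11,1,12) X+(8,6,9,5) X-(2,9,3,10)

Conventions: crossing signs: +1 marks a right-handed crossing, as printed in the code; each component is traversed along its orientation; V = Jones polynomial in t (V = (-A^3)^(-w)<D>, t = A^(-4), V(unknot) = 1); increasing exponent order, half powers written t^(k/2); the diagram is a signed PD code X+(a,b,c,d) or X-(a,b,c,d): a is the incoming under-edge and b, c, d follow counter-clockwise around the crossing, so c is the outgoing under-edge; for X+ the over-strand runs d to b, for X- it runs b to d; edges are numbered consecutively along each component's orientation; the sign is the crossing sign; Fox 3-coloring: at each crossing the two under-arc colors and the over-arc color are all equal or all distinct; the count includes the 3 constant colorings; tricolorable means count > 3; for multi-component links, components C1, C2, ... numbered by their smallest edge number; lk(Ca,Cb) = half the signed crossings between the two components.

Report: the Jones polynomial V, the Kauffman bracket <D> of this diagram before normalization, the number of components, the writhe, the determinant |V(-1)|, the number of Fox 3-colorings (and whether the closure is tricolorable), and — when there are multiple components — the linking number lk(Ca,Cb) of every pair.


Jones polynomial: V(t) = t + t^3 - t^4
<D> = -A^-10 + A^-6 + A^2; writhe +2
components 1, writhe +2 (6 crossings)
3-colorings: 9 of 3^6, det 3 — tricolorable
note: |V(-1)| = 3: so tricolorable, since 3 divides 3


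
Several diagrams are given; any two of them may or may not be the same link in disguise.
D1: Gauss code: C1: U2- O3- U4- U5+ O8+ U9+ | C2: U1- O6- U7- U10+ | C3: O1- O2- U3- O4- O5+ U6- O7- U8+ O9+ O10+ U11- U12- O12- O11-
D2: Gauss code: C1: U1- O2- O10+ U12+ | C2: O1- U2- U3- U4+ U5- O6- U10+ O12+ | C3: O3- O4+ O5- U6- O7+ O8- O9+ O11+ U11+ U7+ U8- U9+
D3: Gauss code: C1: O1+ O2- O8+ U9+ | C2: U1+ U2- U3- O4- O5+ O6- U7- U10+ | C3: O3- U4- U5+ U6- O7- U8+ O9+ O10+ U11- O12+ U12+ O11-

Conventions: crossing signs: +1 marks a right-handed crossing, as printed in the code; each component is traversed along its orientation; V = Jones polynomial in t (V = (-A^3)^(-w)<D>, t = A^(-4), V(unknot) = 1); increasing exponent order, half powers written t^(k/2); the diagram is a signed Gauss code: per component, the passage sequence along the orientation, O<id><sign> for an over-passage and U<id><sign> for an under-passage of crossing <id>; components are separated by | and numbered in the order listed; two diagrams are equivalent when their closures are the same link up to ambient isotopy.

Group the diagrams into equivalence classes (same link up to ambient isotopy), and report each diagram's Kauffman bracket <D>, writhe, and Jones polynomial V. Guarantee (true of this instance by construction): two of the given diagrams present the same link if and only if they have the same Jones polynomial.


equivalence classes: {D1, D2} | {D3}
D1 (bracket A^-12 + A^-8 + A^-4 + 1; 12 crossings at w = -4): V = t^-3 + t^-2 + t^-1 + 1
V(D2) = t^-3 + t^-2 + t^-1 + 1  [12 crossings, <D> = 1 + A^4 + A^8 + A^12, w = 0]
D3 (bracket A^-8 + 2 + A^8; 12 crossings at w = 0): V = t^-2 + 2 + t^2
key observation: 2 classes among 3 diagrams; unequal V(t) rules out equality


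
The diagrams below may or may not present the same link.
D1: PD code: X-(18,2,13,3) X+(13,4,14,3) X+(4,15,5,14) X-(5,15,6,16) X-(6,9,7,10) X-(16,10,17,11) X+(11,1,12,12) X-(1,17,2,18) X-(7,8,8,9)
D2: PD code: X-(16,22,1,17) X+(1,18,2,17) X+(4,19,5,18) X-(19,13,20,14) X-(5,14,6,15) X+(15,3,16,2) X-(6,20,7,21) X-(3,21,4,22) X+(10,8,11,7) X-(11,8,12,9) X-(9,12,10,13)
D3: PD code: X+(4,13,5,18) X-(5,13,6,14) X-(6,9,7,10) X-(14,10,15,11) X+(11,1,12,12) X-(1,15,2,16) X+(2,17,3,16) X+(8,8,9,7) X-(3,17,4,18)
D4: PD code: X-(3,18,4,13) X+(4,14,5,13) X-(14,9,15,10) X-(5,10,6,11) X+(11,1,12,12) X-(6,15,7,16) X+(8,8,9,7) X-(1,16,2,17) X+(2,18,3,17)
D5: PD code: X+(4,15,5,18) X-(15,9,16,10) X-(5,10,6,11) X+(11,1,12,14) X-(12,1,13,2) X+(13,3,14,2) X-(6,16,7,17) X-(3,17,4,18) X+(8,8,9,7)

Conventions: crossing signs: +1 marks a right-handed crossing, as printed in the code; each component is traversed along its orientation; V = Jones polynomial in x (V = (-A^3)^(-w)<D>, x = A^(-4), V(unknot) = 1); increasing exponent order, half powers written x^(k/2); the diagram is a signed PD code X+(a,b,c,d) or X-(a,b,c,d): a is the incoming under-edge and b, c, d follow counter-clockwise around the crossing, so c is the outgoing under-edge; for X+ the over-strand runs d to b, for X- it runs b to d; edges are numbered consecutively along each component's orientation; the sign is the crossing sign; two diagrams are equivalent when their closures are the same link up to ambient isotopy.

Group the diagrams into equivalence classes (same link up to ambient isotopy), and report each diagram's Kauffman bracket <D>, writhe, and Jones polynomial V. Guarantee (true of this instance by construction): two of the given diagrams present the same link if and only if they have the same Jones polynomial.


classes: {D1, D2, D3, D4, D5}
V(D1) = -x^(-5/2) - x^(-1/2)  [9 crossings, <D> = A^-7 + A, w = -3]
D2 (bracket A^-7 + A; 11 crossings at w = -3): V = -x^(-5/2) - x^(-1/2)
V(D3) = -x^(-5/2) - x^(-1/2)  (w -1, c 9, <D> = A^-1 + A^7)
V(D4) = -x^(-5/2) - x^(-1/2)  (w -1, c 9, <D> = A^-1 + A^7)
D5 (bracket A^-1 + A^7; 9 crossings at w = -1): V = -x^(-5/2) - x^(-1/2)
note: all 5 diagrams share one V(x), hence one class


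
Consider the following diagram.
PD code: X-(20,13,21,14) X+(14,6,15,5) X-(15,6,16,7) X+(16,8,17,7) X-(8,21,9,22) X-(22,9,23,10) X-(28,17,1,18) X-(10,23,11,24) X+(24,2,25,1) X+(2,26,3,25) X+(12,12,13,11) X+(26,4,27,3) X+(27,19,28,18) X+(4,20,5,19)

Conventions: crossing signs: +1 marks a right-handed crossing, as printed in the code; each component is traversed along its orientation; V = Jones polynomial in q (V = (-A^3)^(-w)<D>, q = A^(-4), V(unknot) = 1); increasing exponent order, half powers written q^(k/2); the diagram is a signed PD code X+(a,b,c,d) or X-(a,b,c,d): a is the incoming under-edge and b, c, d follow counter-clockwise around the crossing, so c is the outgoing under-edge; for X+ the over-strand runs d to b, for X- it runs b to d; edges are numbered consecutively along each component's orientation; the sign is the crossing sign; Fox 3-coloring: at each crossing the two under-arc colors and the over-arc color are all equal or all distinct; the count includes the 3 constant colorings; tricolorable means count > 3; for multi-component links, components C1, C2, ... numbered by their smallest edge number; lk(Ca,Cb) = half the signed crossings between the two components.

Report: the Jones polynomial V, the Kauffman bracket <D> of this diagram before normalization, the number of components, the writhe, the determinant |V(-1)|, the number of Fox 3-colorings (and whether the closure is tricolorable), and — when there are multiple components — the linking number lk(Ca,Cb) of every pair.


V = q^-4 - 2q^-3 + 3q^-2 - 5q^-1 + 6 - 5q + 5q^2 - 3q^3 + 2q^4 - q^5
<D> = -A^-14 + 2A^-10 - 3A^-6 + 5A^-2 - 5A^2 + 6A^6 - 5A^10 + 3A^14 - 2A^18 + A^22 (w = +2)
1 component over 14 crossings, w = +2
9 Fox colorings among 3^14, |V(-1)| = 33: tricolorable
why: V spans 9 powers of q: at least 9 crossings in any diagram


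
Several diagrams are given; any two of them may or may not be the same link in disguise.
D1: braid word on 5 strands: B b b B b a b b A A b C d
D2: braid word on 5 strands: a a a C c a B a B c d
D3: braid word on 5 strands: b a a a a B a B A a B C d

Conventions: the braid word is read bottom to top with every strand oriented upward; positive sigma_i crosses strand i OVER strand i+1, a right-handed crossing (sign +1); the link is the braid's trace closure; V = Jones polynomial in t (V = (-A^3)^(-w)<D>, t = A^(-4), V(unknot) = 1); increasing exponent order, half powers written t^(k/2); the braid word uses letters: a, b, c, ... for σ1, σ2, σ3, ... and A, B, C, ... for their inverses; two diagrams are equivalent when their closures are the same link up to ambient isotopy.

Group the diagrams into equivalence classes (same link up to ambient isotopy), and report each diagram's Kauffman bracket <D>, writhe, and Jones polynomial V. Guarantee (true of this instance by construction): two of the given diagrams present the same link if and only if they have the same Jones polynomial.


equivalence classes: {D1} | {D2, D3}
D1 (bracket A^-9 + A^-1 - A^3 + A^7; 13 crossings at w = +3): V = -t^(1/2) + t^(3/2) - t^(5/2) - t^(9/2)
V(D2) = -t^(-1/2) + t^(1/2) - 2t^(3/2) + 2t^(5/2) - 3t^(7/2) + 2t^(9/2) - 2t^(11/2) + t^(13/2)  (w +5, c 11, <D> = -A^-11 + 2A^-7 - 2A^-3 + 3A - 2A^5 + 2A^9 - A^13 + A^17)
D3 (bracket -A^-17 + 2A^-13 - 2A^-9 + 3A^-5 - 2A^-1 + 2A^3 - A^7 + A^11; 13 crossings at w = +3): V = -t^(-1/2) + t^(1/2) - 2t^(3/2) + 2t^(5/2) - 3t^(7/2) + 2t^(9/2) - 2t^(11/2) + t^(13/2)
key observation: 2 values of V(t) split the 3 diagrams


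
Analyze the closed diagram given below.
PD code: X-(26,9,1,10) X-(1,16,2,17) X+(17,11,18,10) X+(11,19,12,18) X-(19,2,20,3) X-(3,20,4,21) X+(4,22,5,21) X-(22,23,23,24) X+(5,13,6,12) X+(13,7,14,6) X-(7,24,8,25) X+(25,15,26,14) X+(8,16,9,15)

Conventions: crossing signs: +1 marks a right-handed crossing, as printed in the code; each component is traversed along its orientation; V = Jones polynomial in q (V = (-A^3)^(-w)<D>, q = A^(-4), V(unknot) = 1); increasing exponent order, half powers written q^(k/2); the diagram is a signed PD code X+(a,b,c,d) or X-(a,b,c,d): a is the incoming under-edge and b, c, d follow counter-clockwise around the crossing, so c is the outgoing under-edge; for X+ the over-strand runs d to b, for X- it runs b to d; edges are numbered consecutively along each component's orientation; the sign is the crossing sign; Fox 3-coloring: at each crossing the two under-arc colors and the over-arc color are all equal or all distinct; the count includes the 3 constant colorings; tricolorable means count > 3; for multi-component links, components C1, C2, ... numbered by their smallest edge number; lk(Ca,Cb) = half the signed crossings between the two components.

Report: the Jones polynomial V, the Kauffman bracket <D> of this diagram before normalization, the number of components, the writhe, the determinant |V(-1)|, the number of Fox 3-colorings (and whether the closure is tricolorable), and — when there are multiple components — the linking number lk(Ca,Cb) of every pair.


V(q) = -q^-2 + 2q^-1 - 3 + 5q - 4q^2 + 5q^3 - 4q^4 + 2q^5 - q^6
bracket: A^-21 - 2A^-17 + 4A^-13 - 5A^-9 + 4A^-5 - 5A^-1 + 3A^3 - 2A^7 + A^11, w = +1
1 component, writhe +1, over 13 crossings
det 27, colorings 9 of 3^13 — tricolorable
observation: w = +1 shifts under R1 moves; the (-A^3)^(-1) factor cancels that in V


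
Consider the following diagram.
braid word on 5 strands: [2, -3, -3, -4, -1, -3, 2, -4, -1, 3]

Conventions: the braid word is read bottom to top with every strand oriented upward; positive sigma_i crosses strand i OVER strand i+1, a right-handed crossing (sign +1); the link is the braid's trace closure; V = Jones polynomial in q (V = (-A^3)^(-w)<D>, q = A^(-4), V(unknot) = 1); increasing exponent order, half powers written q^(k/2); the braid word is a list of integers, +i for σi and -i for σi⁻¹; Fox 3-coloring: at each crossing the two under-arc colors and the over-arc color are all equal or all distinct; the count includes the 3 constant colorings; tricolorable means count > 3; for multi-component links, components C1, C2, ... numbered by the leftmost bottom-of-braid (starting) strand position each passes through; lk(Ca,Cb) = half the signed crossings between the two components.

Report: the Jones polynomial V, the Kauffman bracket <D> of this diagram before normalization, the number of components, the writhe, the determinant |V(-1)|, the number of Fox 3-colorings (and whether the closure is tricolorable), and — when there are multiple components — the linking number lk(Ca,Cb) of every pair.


Jones polynomial: V(q) = -q^-6 + q^-5 - q^-4 + 2q^-3 - q^-2 + q^-1
<D> = A^-8 - A^-4 + 2 - A^4 + A^8 - A^12; writhe -4
components 1, writhe -4 (10 crossings)
3-colorings: 3 of 3^10, det 7 — not tricolorable
note: det 7 = |V(-1)|; not divisible by 3, so not tricolorable


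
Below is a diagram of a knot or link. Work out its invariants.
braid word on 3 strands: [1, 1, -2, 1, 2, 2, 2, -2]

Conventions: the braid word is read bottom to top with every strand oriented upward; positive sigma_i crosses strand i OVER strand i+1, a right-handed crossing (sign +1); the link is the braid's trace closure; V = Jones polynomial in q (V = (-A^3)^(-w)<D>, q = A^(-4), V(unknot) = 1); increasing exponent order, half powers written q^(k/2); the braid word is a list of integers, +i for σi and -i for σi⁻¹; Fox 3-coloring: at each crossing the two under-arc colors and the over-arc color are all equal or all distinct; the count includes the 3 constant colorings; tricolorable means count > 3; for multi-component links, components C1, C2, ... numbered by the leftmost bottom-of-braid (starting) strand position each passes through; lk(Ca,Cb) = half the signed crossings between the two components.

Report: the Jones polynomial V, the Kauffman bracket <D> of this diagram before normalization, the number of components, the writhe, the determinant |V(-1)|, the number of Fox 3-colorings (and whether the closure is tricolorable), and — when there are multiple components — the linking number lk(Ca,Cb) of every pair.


Jones polynomial: V(q) = q - q^2 + 2q^3 - q^4 + q^5 - q^6
<D> = -A^-12 + A^-8 - A^-4 + 2 - A^4 + A^8; writhe +4
components 1, writhe +4 (8 crossings)
3-colorings: 3 of 3^8, det 7 — not tricolorable
note: w = +4 shifts under R1 moves; the (-A^3)^(-4) factor cancels that in V


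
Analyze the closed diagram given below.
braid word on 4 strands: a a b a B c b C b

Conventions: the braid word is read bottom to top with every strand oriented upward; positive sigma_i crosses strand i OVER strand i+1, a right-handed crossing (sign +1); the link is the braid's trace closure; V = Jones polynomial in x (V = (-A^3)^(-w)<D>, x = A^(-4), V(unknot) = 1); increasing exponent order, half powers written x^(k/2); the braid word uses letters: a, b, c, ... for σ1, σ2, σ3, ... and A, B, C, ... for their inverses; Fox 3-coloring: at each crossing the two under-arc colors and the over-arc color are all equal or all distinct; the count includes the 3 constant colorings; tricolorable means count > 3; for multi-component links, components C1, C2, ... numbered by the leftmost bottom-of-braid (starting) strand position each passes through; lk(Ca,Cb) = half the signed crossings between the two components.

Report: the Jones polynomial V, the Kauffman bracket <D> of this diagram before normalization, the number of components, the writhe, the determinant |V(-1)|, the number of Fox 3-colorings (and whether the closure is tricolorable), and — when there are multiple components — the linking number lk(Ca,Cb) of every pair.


Jones polynomial: V(x) = x + x^3 - x^4
<D> = A^-1 - A^3 - A^11; writhe +5
components 1, writhe +5 (9 crossings)
3-colorings: 9 of 3^9, det 3 — tricolorable
note: w = +5 shifts under R1 moves; the (-A^3)^(-5) factor cancels that in V


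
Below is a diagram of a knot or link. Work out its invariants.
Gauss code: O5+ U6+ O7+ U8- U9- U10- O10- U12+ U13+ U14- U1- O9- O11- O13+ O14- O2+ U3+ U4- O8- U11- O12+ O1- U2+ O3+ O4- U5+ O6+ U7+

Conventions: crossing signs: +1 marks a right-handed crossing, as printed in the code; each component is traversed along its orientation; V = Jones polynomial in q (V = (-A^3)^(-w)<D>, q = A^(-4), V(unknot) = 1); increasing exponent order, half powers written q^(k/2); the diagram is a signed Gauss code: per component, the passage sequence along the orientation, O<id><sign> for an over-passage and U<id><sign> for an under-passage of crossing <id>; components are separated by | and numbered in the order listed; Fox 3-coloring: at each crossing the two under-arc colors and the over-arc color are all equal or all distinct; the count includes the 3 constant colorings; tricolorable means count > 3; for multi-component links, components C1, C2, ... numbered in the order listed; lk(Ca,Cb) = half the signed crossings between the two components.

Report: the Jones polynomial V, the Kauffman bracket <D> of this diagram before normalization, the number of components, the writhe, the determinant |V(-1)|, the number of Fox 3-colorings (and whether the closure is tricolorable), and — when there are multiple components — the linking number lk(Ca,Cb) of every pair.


V(q) = q + q^3 - q^4
bracket: -A^-16 + A^-12 + A^-4, w = 0
1 component, writhe 0, over 14 crossings
det 3, colorings 9 of 3^14 — tricolorable
observation: w = 0 (over 14 crossings) is diagram-only; (-A^3)^(0) removes it from V


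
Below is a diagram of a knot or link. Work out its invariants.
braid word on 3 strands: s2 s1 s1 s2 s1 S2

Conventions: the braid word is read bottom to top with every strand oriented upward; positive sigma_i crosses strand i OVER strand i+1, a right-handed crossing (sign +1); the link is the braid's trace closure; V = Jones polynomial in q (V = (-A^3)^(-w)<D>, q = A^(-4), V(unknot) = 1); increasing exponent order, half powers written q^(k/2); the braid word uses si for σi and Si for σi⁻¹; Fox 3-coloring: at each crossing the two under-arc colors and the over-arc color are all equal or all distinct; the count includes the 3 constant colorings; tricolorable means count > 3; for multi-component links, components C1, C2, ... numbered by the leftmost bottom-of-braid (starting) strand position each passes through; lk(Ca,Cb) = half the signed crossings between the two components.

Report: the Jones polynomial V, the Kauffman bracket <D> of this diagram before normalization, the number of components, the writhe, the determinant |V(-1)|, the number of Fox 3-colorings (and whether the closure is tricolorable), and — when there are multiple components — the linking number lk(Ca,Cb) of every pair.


V(q) = q + q^3 - q^4
bracket: -A^-4 + 1 + A^8, w = +4
1 component, writhe +4, over 6 crossings
det 3, colorings 9 of 3^6 — tricolorable
observation: |V(-1)| = 3: so tricolorable, since 3 divides 3


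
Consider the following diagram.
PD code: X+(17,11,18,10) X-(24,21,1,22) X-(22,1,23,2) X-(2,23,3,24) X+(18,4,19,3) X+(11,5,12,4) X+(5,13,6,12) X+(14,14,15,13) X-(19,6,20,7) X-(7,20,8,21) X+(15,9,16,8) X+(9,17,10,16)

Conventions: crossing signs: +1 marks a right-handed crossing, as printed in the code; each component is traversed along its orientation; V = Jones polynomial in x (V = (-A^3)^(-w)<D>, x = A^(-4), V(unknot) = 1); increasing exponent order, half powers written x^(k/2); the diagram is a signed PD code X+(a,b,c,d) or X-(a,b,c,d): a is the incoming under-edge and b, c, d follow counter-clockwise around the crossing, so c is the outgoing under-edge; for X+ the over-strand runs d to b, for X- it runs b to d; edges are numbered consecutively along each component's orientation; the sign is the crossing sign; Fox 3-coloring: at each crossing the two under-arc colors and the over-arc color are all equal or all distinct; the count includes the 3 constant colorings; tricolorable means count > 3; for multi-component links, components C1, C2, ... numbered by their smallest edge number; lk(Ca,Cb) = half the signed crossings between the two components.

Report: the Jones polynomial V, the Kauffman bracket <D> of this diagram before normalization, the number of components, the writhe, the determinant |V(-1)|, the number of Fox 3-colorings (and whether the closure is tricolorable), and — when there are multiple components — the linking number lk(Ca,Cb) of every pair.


V(x) = -x^-3 + 2x^-2 - 3x^-1 + 4 - 3x + 4x^2 - 2x^3 + x^4 - x^5
bracket: -A^-14 + A^-10 - 2A^-6 + 4A^-2 - 3A^2 + 4A^6 - 3A^10 + 2A^14 - A^18, w = +2
1 component, writhe +2, over 12 crossings
det 21, colorings 9 of 3^12 — tricolorable
observation: det 21 = |V(-1)|; divisible by 3, so tricolorable


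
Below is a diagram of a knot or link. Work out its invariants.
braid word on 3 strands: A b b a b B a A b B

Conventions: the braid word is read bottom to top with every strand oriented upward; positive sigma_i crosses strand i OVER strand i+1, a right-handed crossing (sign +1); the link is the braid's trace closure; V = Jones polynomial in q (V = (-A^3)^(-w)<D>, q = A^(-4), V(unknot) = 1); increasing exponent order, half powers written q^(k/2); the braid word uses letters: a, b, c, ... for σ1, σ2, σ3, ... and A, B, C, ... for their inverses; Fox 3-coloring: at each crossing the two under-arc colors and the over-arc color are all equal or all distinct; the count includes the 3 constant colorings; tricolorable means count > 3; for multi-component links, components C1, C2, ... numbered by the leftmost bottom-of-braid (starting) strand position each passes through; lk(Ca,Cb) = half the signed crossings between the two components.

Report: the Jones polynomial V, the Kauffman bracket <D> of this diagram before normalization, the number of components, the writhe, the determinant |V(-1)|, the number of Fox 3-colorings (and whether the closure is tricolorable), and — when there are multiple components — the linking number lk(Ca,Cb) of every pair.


Jones polynomial: V(q) = 1 + q + q^2 + q^3
<D> = A^-6 + A^-2 + A^2 + A^6; writhe +2
components 3, writhe +2 (10 crossings)
linking number lk(C1,C2) = 0
lk(C1,C3): +1
lk(C2,C3) = 0
3-colorings: 9 of 3^10, det 0 — tricolorable
note: the span of V is 3, within the link bound 10 + 3 - 1


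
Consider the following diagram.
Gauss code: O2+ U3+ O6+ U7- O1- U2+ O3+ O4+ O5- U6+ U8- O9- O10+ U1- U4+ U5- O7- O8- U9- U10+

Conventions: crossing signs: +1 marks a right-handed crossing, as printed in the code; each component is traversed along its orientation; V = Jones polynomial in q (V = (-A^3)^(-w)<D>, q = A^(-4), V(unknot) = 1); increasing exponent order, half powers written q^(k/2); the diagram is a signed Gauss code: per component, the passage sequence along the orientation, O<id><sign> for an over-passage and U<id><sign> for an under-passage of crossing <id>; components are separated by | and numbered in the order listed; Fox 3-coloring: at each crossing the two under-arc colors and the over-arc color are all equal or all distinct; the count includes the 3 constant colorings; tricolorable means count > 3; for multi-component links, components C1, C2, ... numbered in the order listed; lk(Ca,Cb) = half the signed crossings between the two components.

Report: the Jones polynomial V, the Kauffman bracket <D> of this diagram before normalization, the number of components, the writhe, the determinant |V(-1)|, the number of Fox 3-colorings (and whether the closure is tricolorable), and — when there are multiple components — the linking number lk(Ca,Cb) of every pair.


V(q) = 1
bracket: 1, w = 0
1 component, writhe 0, over 10 crossings
det 1, colorings 3 of 3^10 — not tricolorable
observation: |V(-1)| = 1: so not tricolorable, since 3 does not divide 1


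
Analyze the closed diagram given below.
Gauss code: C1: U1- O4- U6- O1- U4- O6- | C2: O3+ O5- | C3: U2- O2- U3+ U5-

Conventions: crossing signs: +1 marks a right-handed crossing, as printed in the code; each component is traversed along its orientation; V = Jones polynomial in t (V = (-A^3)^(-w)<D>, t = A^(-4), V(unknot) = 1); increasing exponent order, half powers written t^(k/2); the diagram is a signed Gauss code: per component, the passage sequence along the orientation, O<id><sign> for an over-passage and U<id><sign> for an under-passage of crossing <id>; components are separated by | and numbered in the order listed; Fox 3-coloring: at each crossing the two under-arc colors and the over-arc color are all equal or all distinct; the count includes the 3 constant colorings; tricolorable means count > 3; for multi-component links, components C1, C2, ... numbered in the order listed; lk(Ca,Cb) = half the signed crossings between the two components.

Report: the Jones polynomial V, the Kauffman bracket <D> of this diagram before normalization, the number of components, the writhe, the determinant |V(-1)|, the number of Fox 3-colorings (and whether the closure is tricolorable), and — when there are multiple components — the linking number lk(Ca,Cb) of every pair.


Jones polynomial: V(t) = -t^-5 - t^-4 + t^-3 + 2t^-2 + 2t^-1 + 1
<D> = A^-12 + 2A^-8 + 2A^-4 + 1 - A^4 - A^8; writhe -4
components 3, writhe -4 (6 crossings)
linking number lk(C1,C2) = 0
lk(C1,C3): 0
lk(C2,C3) = 0
3-colorings: 81 of 3^7, det 0 — tricolorable
note: w = -4 (over 6 crossings) is diagram-only; (-A^3)^(4) removes it from V


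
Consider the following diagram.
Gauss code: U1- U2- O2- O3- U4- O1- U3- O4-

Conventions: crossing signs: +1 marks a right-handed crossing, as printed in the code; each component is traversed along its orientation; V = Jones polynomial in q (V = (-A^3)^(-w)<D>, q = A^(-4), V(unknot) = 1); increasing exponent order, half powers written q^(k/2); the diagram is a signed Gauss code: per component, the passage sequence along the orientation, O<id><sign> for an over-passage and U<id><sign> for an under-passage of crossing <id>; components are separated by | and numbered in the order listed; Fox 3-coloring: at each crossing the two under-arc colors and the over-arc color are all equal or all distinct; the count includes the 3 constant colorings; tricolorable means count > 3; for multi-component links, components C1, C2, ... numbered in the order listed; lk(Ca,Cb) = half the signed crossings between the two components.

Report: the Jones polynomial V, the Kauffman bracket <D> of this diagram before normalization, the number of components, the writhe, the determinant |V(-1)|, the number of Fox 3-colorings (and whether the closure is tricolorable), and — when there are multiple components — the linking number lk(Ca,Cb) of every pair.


Jones polynomial: V(q) = -q^-4 + q^-3 + q^-1
<D> = A^-8 + 1 - A^4; writhe -4
components 1, writhe -4 (4 crossings)
3-colorings: 9 of 3^4, det 3 — tricolorable
note: the span of V is 3, forcing >= 3 crossings in any diagram


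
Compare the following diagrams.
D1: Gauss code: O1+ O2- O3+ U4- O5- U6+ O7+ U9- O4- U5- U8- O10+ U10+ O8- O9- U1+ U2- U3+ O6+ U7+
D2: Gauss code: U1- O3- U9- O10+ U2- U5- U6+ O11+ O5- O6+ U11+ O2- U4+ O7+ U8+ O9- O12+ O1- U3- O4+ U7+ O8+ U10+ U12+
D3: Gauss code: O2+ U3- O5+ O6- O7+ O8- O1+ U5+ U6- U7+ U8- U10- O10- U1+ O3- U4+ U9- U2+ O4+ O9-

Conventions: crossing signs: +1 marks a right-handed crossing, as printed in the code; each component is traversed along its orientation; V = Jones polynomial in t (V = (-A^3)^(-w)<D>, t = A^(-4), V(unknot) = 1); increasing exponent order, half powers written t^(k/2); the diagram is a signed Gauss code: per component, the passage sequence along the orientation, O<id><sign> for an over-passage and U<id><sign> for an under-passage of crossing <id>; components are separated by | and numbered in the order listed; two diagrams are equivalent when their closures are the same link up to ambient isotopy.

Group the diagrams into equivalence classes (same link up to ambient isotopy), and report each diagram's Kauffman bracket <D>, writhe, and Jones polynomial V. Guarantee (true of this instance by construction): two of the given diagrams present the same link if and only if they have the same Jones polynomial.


equivalence classes: {D1} | {D2} | {D3}
D1 (bracket -A^-12 + 2A^-8 - 2A^-4 + 3 - 2A^4 + 2A^8 - A^12; 10 crossings at w = 0): V = -t^-3 + 2t^-2 - 2t^-1 + 3 - 2t + 2t^2 - t^3
D2 (bracket A^-14 - 2A^-10 + 2A^-6 - 2A^-2 + 2A^2 - A^6 + A^10; 12 crossings at w = +2): V = t^-1 - 1 + 2t - 2t^2 + 2t^3 - 2t^4 + t^5
D3 (bracket 1; 10 crossings at w = 0): V = 1
key observation: V(t) takes 3 values over 3 diagrams, fixing the grouping


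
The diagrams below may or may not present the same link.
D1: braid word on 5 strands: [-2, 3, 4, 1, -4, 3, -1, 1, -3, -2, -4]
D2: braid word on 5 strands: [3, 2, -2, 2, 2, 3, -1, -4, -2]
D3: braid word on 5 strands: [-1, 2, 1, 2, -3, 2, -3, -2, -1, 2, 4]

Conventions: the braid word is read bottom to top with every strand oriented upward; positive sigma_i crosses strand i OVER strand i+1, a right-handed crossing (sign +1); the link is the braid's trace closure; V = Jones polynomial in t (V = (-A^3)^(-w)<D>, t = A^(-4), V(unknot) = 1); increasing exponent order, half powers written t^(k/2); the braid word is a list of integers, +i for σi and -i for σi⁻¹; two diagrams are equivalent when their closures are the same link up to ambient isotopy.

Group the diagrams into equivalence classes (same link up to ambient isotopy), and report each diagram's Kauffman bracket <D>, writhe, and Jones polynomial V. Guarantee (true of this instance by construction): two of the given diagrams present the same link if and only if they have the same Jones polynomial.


classes: {D1} | {D2} | {D3}
V(D1) = -t^(-5/2) - t^(-1/2)  [11 crossings, <D> = A^-1 + A^7, w = -1]
V(D2) = -t^(1/2) + t^(3/2) - t^(5/2) - t^(9/2)  [9 crossings, <D> = A^-15 + A^-7 - A^-3 + A, w = +1]
D3 (bracket A^-7 + A; 11 crossings at w = +1): V = -t^(1/2) - t^(5/2)
note: 3 classes among 3 diagrams; unequal V(t) rules out equality


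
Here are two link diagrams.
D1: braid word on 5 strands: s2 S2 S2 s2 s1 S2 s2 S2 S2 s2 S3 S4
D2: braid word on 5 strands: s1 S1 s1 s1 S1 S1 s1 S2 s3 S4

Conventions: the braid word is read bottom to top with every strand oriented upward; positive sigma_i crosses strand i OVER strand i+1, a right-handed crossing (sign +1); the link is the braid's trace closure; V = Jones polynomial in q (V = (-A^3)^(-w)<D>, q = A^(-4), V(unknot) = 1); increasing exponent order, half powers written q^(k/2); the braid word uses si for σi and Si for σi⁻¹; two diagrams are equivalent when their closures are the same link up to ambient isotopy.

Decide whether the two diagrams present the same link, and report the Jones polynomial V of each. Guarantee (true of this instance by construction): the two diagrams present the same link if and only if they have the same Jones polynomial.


equivalent: yes
D1 (bracket A^-6; 12 crossings at w = -2): V = 1
D2 (bracket 1; 10 crossings at w = 0): V = 1
key observation: Markov moves rewrite D1 (12 crossings) into D2 (10)


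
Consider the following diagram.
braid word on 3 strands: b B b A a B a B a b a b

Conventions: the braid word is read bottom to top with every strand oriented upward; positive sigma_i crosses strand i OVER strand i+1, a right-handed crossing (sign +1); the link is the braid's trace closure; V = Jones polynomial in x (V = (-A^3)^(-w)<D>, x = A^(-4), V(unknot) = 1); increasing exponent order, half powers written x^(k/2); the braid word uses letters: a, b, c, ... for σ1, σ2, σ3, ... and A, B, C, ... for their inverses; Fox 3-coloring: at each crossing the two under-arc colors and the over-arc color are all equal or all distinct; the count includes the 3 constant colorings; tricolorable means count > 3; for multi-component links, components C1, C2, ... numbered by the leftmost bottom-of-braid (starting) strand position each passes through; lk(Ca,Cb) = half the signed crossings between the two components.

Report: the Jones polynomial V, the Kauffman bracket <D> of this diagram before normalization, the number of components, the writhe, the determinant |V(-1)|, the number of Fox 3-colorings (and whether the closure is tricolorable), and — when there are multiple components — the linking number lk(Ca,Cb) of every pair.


Jones polynomial: V(x) = x + 2x^3 + x^5
<D> = A^-8 + 2 + A^8; writhe +4
components 3, writhe +4 (12 crossings)
linking number lk(C1,C2) = +1
lk(C1,C3): 0
lk(C2,C3) = +1
3-colorings: 3 of 3^12, det 4 — not tricolorable
note: inverse pairs cancel, leaving σ1 σ2⁻¹ σ1 σ2 σ1 σ2


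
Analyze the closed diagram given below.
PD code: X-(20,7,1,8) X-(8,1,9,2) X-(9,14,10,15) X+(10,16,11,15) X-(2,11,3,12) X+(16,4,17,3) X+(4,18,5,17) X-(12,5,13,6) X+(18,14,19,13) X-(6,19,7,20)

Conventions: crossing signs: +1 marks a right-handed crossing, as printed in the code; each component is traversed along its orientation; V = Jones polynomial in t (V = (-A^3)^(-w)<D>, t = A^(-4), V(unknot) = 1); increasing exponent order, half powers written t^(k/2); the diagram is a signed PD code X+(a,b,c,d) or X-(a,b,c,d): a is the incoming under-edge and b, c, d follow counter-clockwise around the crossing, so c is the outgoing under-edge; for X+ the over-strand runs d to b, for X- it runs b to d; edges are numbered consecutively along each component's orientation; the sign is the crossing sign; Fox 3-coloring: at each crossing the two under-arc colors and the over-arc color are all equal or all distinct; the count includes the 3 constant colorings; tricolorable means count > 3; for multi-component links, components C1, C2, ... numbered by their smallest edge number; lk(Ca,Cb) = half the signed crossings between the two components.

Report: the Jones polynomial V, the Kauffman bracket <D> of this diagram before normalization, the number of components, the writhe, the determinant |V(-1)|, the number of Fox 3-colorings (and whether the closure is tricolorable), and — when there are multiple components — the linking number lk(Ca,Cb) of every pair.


V = -t^-6 + 2t^-5 - 3t^-4 + 4t^-3 - 4t^-2 + 4t^-1 - 2 + 2t - t^2
<D> = -A^-14 + 2A^-10 - 2A^-6 + 4A^-2 - 4A^2 + 4A^6 - 3A^10 + 2A^14 - A^18 (w = -2)
1 component over 10 crossings, w = -2
3 Fox colorings among 3^10, |V(-1)| = 23: not tricolorable
why: V spans 8 powers of t: at least 8 crossings in any diagram


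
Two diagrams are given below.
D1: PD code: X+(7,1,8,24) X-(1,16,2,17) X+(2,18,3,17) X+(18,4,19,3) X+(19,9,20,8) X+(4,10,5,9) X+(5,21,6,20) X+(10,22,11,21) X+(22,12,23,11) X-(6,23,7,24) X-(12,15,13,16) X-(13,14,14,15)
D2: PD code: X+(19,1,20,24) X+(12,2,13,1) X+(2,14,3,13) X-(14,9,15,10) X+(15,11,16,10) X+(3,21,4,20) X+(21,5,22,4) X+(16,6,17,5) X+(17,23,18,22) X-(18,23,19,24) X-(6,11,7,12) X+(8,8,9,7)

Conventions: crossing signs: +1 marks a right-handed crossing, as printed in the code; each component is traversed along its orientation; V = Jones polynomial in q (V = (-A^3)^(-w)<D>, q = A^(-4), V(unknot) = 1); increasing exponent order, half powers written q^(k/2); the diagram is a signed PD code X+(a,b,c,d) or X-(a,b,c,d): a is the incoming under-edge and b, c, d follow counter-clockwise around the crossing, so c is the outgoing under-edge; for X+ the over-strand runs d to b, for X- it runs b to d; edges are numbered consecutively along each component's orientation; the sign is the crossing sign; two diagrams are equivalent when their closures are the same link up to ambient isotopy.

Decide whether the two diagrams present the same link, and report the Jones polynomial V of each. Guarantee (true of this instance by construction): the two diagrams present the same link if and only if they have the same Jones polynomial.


equivalent: yes
D1 (bracket -A^-16 + A^-12 - A^-8 + A^-4 + A^4; 12 crossings at w = +4): V = q^2 + q^4 - q^5 + q^6 - q^7
V(D2) = q^2 + q^4 - q^5 + q^6 - q^7  (w +6, c 12, <D> = -A^-10 + A^-6 - A^-2 + A^2 + A^10)
key observation: one V(q) for all 2 diagrams — one class (guaranteed)


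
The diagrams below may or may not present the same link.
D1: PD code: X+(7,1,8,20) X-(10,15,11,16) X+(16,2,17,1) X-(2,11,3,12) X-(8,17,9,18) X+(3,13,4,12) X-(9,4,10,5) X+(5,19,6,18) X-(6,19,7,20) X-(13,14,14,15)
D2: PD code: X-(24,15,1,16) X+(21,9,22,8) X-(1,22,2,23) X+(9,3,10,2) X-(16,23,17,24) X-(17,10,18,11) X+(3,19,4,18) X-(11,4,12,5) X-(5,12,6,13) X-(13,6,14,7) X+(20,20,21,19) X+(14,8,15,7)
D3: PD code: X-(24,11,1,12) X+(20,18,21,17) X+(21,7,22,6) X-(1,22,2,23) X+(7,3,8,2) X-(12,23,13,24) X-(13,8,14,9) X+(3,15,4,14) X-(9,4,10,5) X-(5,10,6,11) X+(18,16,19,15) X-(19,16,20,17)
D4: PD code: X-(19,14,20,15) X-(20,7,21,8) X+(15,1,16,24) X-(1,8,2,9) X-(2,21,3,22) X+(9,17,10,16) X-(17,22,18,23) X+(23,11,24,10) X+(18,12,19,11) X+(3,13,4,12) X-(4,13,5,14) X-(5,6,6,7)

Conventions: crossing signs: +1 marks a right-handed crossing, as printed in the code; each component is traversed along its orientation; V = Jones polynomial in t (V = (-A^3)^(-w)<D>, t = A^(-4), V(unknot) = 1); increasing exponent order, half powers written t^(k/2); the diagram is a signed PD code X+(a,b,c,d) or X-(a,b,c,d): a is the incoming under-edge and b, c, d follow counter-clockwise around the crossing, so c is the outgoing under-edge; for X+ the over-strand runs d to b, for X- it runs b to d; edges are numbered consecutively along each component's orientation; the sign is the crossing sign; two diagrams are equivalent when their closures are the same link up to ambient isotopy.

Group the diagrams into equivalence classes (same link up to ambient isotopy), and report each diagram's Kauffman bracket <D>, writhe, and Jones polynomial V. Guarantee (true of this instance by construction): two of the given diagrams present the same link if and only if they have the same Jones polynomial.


classes: {D1} | {D2, D3} | {D4}
V(D1) = 1  [10 crossings, <D> = A^-6, w = -2]
V(D2) = -t^-6 + 3t^-5 - 5t^-4 + 6t^-3 - 6t^-2 + 6t^-1 - 4 + 3t - t^2  (w -2, c 12, <D> = -A^-14 + 3A^-10 - 4A^-6 + 6A^-2 - 6A^2 + 6A^6 - 5A^10 + 3A^14 - A^18)
V(D3) = -t^-6 + 3t^-5 - 5t^-4 + 6t^-3 - 6t^-2 + 6t^-1 - 4 + 3t - t^2  [12 crossings, <D> = -A^-14 + 3A^-10 - 4A^-6 + 6A^-2 - 6A^2 + 6A^6 - 5A^10 + 3A^14 - A^18, w = -2]
D4 (bracket -A^-18 + 2A^-14 - 2A^-10 + 3A^-6 - 2A^-2 + 2A^2 - A^6; 12 crossings at w = -2): V = -t^-3 + 2t^-2 - 2t^-1 + 3 - 2t + 2t^2 - t^3
insight: 3 classes among 4 diagrams; unequal V(t) rules out equality
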